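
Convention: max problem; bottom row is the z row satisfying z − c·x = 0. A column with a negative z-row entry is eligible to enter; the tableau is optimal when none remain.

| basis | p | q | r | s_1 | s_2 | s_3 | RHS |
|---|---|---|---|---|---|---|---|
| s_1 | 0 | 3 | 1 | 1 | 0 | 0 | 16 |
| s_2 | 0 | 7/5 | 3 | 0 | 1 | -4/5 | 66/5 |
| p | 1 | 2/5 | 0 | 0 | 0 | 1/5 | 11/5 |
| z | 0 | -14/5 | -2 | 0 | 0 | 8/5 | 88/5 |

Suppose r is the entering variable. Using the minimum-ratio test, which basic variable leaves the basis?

s_2

Column r entries and ratios — s_1: 16/1 = 16; s_2: (66/5)/3 = 22/5; p: 0 ≤ 0, skip.
Smallest ratio is 22/5 in the row of s_2, so s_2 leaves.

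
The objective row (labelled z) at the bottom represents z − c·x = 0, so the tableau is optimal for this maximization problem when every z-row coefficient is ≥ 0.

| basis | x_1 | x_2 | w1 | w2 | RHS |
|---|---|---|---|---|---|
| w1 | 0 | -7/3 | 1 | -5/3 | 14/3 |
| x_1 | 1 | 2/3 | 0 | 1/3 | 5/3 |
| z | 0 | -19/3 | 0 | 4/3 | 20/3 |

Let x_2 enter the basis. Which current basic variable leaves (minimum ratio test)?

x_1

Column x_2 entries and ratios — w1: -7/3 ≤ 0, skip; x_1: (5/3)/(2/3) = 5/2.
Smallest ratio is 5/2 in the row of x_1, so x_1 leaves.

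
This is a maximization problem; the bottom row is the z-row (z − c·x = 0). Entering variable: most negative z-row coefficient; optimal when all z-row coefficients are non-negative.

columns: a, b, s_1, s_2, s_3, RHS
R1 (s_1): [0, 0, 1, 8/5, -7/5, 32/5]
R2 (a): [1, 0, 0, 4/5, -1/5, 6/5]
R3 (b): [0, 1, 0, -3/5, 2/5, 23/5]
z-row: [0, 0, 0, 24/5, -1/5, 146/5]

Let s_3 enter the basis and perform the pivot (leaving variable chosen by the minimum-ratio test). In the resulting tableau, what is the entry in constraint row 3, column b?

5/2

Ratio test on column s_3 — row 1: entry -7/5 ≤ 0; row 2: entry -1/5 ≤ 0; row 3: (23/5)/(2/5) = 23/2. Minimum is 23/2 at row 3 (b leaves); pivot element 2/5.
Divide row 3 by 2/5; eliminate column s_3 from the other rows.
In the new row 3, the b entry is the old entry divided by the pivot: 1/(2/5) = 5/2.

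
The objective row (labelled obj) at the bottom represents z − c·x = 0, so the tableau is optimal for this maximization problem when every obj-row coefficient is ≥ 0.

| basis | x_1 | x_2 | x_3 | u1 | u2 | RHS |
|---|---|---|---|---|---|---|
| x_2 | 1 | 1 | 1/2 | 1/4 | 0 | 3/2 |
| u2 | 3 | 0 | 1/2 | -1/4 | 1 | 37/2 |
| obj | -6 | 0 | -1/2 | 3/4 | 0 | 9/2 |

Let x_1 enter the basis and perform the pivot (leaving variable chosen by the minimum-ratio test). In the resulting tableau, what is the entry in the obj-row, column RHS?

Ratio test on column x_1 — row 1: (3/2)/1 = 3/2; row 2: (37/2)/3 = 37/6. Minimum is 3/2 at row 1 (x_2 leaves); pivot element 1.
Divide row 1 by 1; eliminate column x_1 from the other rows.
obj-row update in column RHS: 9/2 − (-6)·(3/2) = 27/2.

27/2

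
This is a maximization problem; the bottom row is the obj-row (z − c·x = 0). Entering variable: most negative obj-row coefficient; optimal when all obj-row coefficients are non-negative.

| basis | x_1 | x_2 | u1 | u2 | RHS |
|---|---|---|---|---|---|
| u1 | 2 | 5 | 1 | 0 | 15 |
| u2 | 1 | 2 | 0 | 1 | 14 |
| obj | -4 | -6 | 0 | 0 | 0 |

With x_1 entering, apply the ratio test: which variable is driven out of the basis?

u1

Column x_1 entries and ratios — u1: 15/2 = 15/2; u2: 14/1 = 14.
Smallest ratio is 15/2 in the row of u1, so u1 leaves.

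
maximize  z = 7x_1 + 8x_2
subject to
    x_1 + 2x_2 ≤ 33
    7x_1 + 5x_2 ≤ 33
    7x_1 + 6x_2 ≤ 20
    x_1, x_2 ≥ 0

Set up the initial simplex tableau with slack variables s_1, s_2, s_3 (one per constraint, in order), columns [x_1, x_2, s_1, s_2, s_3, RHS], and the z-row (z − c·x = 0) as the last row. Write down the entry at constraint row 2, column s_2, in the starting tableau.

Slack s_2 belongs to constraint 2; its column is the unit vector e_2, so the entry in row 2 is 1.

1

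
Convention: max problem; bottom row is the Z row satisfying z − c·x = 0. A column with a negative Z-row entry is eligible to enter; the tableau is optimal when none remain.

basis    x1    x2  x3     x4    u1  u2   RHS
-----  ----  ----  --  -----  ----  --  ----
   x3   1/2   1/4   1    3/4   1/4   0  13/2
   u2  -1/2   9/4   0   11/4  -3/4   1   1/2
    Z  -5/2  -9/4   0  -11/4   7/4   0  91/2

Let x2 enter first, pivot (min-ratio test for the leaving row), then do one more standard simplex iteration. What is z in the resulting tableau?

404/5

Ratio test on column x2 — row 1: (13/2)/(1/4) = 26; row 2: (1/2)/(9/4) = 2/9. Minimum is 2/9 at row 2 (u2 leaves); pivot element 9/4.
Pivot on row 2; the Z-row RHS becomes 91/2 − (-9/4)·(2/9) = 46.
Next entering variable (most negative Z-row entry -3): x1.
Ratio test on column x1 — row 1: (58/9)/(5/9) = 58/5; row 2: entry -2/9 ≤ 0. Minimum is 58/5 at row 1 (x3 leaves); pivot element 5/9.
After the second pivot the Z-row RHS is 46 − (-3)·(58/5) = 404/5.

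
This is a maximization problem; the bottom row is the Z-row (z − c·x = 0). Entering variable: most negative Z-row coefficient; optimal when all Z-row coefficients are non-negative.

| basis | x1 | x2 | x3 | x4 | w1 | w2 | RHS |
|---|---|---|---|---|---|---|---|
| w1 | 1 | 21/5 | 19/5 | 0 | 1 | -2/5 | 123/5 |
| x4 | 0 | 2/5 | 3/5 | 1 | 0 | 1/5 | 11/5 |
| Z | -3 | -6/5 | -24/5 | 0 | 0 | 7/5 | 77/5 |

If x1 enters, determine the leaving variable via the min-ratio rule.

w1

Column x1 entries and ratios — w1: (123/5)/1 = 123/5; x4: 0 ≤ 0, skip.
Smallest ratio is 123/5 in the row of w1, so w1 leaves.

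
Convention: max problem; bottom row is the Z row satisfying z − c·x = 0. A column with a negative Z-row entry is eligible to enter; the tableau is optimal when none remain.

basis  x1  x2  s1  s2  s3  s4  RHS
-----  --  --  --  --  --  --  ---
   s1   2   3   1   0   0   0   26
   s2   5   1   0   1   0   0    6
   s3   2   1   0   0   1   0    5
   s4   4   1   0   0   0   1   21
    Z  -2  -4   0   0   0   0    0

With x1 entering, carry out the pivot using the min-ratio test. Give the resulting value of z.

12/5

Ratio test on column x1 — row 1: 26/2 = 13; row 2: 6/5 = 6/5; row 3: 5/2 = 5/2; row 4: 21/4 = 21/4. Minimum is 6/5 at row 2 (s2 leaves); pivot element 5.
Pivot on row 2; the Z-row RHS becomes 0 − (-2)·(6/5) = 12/5.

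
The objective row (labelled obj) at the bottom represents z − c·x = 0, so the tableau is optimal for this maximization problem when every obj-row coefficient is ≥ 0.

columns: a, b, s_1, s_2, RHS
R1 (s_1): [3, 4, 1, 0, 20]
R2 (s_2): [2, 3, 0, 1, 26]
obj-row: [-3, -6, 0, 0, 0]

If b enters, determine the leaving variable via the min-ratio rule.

s_1

Column b entries and ratios — s_1: 20/4 = 5; s_2: 26/3 = 26/3.
Smallest ratio is 5 in the row of s_1, so s_1 leaves.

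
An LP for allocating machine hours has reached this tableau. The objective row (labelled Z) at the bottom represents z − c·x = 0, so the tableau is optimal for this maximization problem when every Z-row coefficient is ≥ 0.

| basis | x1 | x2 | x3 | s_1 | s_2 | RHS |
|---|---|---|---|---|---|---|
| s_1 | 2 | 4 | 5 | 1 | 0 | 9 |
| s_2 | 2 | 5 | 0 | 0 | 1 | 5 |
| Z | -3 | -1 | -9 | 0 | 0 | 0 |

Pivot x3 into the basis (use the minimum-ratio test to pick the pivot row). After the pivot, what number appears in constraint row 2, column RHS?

Ratio test on column x3 — row 1: 9/5 = 9/5; row 2: entry 0 ≤ 0. Minimum is 9/5 at row 1 (s_1 leaves); pivot element 5.
Divide row 1 by 5; eliminate column x3 from the other rows.
Row 2 update in column RHS: 5 − 0·(9/5) = 5.

5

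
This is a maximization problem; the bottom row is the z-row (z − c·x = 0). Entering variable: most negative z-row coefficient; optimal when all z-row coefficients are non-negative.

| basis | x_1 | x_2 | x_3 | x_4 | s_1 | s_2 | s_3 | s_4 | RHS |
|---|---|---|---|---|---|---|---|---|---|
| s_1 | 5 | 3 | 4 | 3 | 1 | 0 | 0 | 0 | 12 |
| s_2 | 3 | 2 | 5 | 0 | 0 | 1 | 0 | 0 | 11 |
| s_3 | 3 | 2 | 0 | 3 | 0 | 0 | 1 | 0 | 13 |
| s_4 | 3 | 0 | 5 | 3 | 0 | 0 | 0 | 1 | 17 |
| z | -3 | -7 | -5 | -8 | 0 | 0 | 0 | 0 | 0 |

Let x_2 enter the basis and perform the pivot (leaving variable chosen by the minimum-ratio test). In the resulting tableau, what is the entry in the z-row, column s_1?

7/3

Ratio test on column x_2 — row 1: 12/3 = 4; row 2: 11/2 = 11/2; row 3: 13/2 = 13/2; row 4: entry 0 ≤ 0. Minimum is 4 at row 1 (s_1 leaves); pivot element 3.
Divide row 1 by 3; eliminate column x_2 from the other rows.
z-row update in column s_1: 0 − (-7)·(1/3) = 7/3.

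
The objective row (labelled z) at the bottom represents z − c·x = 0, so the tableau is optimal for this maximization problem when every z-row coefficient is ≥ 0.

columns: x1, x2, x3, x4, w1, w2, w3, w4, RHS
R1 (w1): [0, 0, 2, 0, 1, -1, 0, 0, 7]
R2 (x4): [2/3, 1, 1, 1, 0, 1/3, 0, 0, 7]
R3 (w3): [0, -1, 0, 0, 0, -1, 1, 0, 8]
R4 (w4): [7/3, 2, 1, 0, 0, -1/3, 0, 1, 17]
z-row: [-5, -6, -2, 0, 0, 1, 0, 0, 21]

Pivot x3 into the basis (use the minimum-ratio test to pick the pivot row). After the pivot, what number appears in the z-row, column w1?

Ratio test on column x3 — row 1: 7/2 = 7/2; row 2: 7/1 = 7; row 3: entry 0 ≤ 0; row 4: 17/1 = 17. Minimum is 7/2 at row 1 (w1 leaves); pivot element 2.
Divide row 1 by 2; eliminate column x3 from the other rows.
z-row update in column w1: 0 − (-2)·(1/2) = 1.

1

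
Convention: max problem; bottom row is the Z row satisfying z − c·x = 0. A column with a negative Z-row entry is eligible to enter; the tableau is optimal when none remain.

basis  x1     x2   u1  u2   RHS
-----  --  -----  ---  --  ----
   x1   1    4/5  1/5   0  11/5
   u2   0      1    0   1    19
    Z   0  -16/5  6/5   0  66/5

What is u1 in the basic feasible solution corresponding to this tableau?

u1 is not in the basis, so in the current basic feasible solution u1 = 0.

0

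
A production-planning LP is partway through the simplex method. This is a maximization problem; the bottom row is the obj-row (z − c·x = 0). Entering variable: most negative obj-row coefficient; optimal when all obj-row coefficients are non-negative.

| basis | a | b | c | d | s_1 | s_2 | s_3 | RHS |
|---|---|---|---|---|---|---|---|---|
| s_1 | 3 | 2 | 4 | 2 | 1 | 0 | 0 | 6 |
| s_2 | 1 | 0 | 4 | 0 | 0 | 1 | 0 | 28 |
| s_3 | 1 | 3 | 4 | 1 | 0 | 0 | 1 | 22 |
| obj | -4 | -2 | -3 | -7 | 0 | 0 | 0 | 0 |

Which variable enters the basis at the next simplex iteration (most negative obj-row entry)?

d

Negative obj-row entries: a: -4, b: -2, c: -3, d: -7.
The most negative is -7 in column d, so d enters.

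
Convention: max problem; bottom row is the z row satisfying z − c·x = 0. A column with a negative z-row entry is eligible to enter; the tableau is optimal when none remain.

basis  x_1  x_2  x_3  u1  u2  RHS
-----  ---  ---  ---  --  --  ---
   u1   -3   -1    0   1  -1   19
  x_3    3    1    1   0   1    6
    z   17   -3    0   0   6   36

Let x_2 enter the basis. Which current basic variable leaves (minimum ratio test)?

x_3

Column x_2 entries and ratios — u1: -1 ≤ 0, skip; x_3: 6/1 = 6.
Smallest ratio is 6 in the row of x_3, so x_3 leaves.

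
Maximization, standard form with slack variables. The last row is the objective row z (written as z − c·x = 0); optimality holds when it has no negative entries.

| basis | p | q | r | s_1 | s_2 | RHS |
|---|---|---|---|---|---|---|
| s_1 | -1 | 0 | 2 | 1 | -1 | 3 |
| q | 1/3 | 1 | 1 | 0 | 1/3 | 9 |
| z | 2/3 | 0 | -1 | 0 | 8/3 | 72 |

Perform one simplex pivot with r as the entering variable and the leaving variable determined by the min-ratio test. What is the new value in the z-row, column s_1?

Ratio test on column r — row 1: 3/2 = 3/2; row 2: 9/1 = 9. Minimum is 3/2 at row 1 (s_1 leaves); pivot element 2.
Divide row 1 by 2; eliminate column r from the other rows.
z-row update in column s_1: 0 − (-1)·(1/2) = 1/2.

1/2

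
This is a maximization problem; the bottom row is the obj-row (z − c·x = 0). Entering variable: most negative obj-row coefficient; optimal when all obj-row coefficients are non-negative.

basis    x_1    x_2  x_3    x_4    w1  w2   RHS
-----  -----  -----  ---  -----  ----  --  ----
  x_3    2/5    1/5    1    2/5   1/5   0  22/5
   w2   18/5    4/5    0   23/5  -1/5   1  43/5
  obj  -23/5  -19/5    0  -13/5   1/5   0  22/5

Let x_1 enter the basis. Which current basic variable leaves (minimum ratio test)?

w2

Column x_1 entries and ratios — x_3: (22/5)/(2/5) = 11; w2: (43/5)/(18/5) = 43/18.
Smallest ratio is 43/18 in the row of w2, so w2 leaves.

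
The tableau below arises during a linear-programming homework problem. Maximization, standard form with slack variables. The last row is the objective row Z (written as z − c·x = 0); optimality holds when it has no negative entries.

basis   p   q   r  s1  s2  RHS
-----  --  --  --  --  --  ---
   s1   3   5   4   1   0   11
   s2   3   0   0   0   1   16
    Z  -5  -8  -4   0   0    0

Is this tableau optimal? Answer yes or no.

The Z-row has a negative entry -8 in column q, so it is not optimal.

no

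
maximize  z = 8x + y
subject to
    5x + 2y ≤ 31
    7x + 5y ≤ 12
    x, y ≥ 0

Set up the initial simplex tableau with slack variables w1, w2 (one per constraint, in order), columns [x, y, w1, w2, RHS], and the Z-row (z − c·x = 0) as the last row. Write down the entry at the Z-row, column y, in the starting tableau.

The Z-row carries the negated objective coefficients: the y entry is -1.

-1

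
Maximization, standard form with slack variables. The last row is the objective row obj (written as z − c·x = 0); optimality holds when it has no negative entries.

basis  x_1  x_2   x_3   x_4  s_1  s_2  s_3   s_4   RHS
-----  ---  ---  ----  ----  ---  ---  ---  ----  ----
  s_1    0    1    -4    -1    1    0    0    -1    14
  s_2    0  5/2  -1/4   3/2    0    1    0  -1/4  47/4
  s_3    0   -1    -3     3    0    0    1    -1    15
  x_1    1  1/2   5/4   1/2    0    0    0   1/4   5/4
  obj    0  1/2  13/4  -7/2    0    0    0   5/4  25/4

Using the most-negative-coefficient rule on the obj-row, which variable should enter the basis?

x_4

Negative obj-row entries: x_4: -7/2.
The most negative is -7/2 in column x_4, so x_4 enters.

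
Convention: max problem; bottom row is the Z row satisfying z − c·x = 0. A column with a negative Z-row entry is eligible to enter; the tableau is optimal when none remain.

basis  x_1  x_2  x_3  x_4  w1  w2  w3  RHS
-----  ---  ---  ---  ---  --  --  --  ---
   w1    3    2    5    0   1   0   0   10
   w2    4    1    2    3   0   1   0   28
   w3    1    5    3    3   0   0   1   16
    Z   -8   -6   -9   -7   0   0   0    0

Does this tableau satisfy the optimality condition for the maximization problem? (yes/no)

no

The Z-row has a negative entry -9 in column x_3, so it is not optimal.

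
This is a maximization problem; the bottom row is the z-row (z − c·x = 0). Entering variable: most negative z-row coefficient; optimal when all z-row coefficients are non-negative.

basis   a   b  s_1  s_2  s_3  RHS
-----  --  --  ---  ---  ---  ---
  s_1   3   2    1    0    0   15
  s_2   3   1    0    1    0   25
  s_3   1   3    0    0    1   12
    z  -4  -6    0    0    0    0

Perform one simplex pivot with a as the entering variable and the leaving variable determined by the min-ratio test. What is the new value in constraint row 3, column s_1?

-1/3

Ratio test on column a — row 1: 15/3 = 5; row 2: 25/3 = 25/3; row 3: 12/1 = 12. Minimum is 5 at row 1 (s_1 leaves); pivot element 3.
Divide row 1 by 3; eliminate column a from the other rows.
Row 3 update in column s_1: 0 − 1·(1/3) = -1/3.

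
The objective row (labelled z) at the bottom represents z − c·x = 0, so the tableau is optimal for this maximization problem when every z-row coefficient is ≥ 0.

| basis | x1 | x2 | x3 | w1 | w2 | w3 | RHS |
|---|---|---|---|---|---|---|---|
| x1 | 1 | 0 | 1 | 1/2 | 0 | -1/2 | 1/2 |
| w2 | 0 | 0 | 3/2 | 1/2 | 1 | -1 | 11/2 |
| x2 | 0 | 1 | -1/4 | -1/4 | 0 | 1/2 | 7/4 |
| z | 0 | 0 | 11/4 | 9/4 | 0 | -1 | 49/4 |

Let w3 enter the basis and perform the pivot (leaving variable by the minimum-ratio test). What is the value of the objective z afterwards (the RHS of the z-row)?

Ratio test on column w3 — row 1: entry -1/2 ≤ 0; row 2: entry -1 ≤ 0; row 3: (7/4)/(1/2) = 7/2. Minimum is 7/2 at row 3 (x2 leaves); pivot element 1/2.
Pivot on row 3; the z-row RHS becomes 49/4 − (-1)·(7/2) = 63/4.

63/4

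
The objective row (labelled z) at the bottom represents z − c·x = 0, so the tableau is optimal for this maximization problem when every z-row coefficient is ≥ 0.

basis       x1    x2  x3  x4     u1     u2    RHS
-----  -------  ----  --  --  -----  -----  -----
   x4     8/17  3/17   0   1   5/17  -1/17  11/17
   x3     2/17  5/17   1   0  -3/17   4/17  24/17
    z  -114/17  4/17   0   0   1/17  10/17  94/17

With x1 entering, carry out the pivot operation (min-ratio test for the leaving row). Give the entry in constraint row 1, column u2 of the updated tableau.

Ratio test on column x1 — row 1: (11/17)/(8/17) = 11/8; row 2: (24/17)/(2/17) = 12. Minimum is 11/8 at row 1 (x4 leaves); pivot element 8/17.
Divide row 1 by 8/17; eliminate column x1 from the other rows.
In the new row 1, the u2 entry is the old entry divided by the pivot: (-1/17)/(8/17) = -1/8.

-1/8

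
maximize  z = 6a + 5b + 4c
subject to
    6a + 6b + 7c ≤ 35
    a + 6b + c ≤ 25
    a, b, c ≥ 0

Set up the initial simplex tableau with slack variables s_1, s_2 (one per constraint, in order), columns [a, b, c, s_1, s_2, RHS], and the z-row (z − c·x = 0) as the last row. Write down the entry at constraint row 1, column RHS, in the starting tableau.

The RHS of constraint 1 is b_1 = 35.

35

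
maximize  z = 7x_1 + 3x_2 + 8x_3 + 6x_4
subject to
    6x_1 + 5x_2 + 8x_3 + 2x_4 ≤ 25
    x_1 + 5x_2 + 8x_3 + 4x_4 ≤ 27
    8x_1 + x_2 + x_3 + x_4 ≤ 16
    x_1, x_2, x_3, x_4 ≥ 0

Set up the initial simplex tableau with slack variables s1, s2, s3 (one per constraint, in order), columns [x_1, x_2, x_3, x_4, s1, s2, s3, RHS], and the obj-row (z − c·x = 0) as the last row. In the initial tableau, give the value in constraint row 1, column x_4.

2

Constraint 1 has coefficient 2 on x_4.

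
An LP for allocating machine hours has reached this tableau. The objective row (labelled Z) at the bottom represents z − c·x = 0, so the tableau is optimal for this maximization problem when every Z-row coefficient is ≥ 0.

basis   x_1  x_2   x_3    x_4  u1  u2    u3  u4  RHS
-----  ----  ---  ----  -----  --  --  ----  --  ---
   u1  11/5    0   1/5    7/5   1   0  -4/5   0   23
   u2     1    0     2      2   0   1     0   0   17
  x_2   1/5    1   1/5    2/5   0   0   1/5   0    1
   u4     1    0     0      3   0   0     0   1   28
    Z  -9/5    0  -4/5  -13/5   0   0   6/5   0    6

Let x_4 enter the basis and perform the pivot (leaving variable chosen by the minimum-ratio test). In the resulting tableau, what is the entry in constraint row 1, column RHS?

Ratio test on column x_4 — row 1: 23/(7/5) = 115/7; row 2: 17/2 = 17/2; row 3: 1/(2/5) = 5/2; row 4: 28/3 = 28/3. Minimum is 5/2 at row 3 (x_2 leaves); pivot element 2/5.
Divide row 3 by 2/5; eliminate column x_4 from the other rows.
Row 1 update in column RHS: 23 − (7/5)·(5/2) = 39/2.

39/2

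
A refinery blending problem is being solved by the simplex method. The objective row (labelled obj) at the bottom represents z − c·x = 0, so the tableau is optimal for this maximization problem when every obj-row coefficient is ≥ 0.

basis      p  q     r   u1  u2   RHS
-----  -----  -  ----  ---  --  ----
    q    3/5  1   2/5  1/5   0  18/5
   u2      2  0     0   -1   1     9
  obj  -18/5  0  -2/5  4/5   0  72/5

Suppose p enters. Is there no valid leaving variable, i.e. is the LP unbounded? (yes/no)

Column p has positive entries in row(s) 1, 2, so the ratio test bounds it — not unbounded.

no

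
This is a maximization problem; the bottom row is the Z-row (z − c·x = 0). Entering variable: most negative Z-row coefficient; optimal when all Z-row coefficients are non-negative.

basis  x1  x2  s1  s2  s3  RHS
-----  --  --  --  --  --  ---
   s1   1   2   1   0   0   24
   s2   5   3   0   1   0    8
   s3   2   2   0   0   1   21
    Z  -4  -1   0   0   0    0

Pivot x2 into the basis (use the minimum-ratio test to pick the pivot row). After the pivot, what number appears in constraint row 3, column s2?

Ratio test on column x2 — row 1: 24/2 = 12; row 2: 8/3 = 8/3; row 3: 21/2 = 21/2. Minimum is 8/3 at row 2 (s2 leaves); pivot element 3.
Divide row 2 by 3; eliminate column x2 from the other rows.
Row 3 update in column s2: 0 − 2·(1/3) = -2/3.

-2/3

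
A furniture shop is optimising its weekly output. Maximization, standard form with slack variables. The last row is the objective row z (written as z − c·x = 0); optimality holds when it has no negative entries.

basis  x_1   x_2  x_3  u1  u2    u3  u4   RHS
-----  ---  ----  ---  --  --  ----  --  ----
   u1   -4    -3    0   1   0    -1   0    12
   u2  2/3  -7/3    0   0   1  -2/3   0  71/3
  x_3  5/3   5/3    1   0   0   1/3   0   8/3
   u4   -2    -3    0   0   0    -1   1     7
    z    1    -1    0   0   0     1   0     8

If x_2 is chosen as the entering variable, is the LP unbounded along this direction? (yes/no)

Column x_2 has positive entries in row(s) 3, so the ratio test bounds it — not unbounded.

no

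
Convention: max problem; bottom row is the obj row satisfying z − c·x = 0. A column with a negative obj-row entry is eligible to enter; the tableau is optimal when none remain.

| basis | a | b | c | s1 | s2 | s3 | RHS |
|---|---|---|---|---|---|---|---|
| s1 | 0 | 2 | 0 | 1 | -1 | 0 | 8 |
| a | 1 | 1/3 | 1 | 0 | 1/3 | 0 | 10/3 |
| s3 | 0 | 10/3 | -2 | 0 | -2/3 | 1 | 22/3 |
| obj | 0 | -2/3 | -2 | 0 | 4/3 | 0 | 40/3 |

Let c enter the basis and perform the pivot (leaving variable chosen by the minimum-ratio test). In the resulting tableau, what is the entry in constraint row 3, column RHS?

14

Ratio test on column c — row 1: entry 0 ≤ 0; row 2: (10/3)/1 = 10/3; row 3: entry -2 ≤ 0. Minimum is 10/3 at row 2 (a leaves); pivot element 1.
Divide row 2 by 1; eliminate column c from the other rows.
Row 3 update in column RHS: 22/3 − (-2)·(10/3) = 14.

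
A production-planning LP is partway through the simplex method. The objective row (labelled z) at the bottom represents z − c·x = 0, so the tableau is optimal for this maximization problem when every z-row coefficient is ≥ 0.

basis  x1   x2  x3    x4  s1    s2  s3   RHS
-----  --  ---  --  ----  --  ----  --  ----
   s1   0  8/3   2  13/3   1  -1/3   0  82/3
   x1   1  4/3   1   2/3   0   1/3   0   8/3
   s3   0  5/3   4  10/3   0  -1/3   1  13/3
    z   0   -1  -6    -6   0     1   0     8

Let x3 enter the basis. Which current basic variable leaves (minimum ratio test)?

Column x3 entries and ratios — s1: (82/3)/2 = 41/3; x1: (8/3)/1 = 8/3; s3: (13/3)/4 = 13/12.
Smallest ratio is 13/12 in the row of s3, so s3 leaves.

s3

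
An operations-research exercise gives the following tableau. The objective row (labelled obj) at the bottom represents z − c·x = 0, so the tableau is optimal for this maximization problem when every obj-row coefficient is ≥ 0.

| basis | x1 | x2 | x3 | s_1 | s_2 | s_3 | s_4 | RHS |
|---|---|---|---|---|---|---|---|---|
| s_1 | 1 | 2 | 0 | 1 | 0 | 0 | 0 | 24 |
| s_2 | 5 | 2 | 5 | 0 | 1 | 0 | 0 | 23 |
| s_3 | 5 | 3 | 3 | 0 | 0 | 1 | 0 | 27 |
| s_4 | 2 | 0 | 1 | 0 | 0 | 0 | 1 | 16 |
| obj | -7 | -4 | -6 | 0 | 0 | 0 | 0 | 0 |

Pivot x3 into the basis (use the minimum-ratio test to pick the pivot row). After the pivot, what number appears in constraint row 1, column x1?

1

Ratio test on column x3 — row 1: entry 0 ≤ 0; row 2: 23/5 = 23/5; row 3: 27/3 = 9; row 4: 16/1 = 16. Minimum is 23/5 at row 2 (s_2 leaves); pivot element 5.
Divide row 2 by 5; eliminate column x3 from the other rows.
Row 1 update in column x1: 1 − 0·1 = 1.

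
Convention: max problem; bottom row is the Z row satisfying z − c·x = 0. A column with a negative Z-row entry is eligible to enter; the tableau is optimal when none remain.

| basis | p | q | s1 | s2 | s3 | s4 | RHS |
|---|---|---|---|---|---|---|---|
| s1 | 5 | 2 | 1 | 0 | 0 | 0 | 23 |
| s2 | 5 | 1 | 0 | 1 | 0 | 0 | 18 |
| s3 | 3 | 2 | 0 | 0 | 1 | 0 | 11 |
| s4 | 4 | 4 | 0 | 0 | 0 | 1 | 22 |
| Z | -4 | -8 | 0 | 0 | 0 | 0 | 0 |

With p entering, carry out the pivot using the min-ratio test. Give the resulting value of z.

72/5

Ratio test on column p — row 1: 23/5 = 23/5; row 2: 18/5 = 18/5; row 3: 11/3 = 11/3; row 4: 22/4 = 11/2. Minimum is 18/5 at row 2 (s2 leaves); pivot element 5.
Pivot on row 2; the Z-row RHS becomes 0 − (-4)·(18/5) = 72/5.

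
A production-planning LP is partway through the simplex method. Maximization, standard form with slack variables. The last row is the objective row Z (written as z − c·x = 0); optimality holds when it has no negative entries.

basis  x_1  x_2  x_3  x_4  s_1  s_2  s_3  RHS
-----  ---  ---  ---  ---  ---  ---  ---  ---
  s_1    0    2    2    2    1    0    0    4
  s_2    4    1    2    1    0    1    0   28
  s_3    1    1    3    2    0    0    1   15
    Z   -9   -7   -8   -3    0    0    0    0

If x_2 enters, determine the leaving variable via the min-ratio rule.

s_1

Column x_2 entries and ratios — s_1: 4/2 = 2; s_2: 28/1 = 28; s_3: 15/1 = 15.
Smallest ratio is 2 in the row of s_1, so s_1 leaves.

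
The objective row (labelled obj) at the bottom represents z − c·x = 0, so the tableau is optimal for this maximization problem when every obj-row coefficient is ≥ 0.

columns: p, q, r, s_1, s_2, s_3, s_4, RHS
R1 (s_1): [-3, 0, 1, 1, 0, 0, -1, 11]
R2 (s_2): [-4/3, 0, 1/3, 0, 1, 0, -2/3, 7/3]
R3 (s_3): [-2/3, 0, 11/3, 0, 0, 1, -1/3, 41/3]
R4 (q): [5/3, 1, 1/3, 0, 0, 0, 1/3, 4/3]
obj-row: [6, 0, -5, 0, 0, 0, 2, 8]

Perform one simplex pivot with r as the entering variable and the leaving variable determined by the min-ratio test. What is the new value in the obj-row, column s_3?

15/11

Ratio test on column r — row 1: 11/1 = 11; row 2: (7/3)/(1/3) = 7; row 3: (41/3)/(11/3) = 41/11; row 4: (4/3)/(1/3) = 4. Minimum is 41/11 at row 3 (s_3 leaves); pivot element 11/3.
Divide row 3 by 11/3; eliminate column r from the other rows.
obj-row update in column s_3: 0 − (-5)·(3/11) = 15/11.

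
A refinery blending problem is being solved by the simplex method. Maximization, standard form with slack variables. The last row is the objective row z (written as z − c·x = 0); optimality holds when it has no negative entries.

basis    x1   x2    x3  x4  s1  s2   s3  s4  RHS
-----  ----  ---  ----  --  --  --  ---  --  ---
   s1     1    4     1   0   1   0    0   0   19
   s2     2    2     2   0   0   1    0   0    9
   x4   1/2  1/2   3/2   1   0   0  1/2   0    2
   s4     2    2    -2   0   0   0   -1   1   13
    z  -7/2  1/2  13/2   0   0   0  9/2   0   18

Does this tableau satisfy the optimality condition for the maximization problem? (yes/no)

no

The z-row has a negative entry -7/2 in column x1, so it is not optimal.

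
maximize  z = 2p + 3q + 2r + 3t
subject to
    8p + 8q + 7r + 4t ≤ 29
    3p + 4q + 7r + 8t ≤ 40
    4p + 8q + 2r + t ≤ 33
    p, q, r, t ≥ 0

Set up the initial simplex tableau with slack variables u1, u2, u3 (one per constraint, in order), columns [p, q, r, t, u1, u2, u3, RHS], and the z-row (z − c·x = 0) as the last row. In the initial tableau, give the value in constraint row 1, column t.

4

Constraint 1 has coefficient 4 on t.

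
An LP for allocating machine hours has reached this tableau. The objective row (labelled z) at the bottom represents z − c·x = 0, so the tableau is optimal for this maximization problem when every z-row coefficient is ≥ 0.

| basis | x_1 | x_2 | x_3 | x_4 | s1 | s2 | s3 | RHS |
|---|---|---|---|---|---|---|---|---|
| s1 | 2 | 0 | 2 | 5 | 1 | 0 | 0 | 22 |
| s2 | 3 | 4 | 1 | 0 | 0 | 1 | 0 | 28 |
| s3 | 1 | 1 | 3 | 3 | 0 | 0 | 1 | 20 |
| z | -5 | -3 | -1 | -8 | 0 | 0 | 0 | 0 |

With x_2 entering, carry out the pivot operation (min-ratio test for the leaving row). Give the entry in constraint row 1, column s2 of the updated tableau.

Ratio test on column x_2 — row 1: entry 0 ≤ 0; row 2: 28/4 = 7; row 3: 20/1 = 20. Minimum is 7 at row 2 (s2 leaves); pivot element 4.
Divide row 2 by 4; eliminate column x_2 from the other rows.
Row 1 update in column s2: 0 − 0·(1/4) = 0.

0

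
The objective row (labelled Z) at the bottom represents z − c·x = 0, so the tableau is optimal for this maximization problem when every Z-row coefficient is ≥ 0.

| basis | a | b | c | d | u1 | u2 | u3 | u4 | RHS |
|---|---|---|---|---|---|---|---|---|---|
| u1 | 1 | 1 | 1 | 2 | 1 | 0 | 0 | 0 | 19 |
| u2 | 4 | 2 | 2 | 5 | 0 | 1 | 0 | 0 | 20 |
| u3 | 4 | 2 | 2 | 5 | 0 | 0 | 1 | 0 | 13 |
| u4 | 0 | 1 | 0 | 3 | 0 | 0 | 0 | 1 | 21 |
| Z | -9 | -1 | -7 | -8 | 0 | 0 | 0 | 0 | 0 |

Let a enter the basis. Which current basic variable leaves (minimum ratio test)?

u3

Column a entries and ratios — u1: 19/1 = 19; u2: 20/4 = 5; u3: 13/4 = 13/4; u4: 0 ≤ 0, skip.
Smallest ratio is 13/4 in the row of u3, so u3 leaves.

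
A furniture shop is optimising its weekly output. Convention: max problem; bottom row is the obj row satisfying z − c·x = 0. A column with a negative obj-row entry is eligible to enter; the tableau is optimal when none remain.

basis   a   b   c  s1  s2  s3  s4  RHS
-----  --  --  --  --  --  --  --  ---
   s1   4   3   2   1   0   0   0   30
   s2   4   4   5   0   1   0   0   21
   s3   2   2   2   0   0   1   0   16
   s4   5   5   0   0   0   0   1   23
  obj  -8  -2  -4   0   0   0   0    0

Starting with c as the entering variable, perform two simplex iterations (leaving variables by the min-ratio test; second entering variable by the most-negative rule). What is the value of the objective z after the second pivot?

972/25

Ratio test on column c — row 1: 30/2 = 15; row 2: 21/5 = 21/5; row 3: 16/2 = 8; row 4: entry 0 ≤ 0. Minimum is 21/5 at row 2 (s2 leaves); pivot element 5.
Pivot on row 2; the obj-row RHS becomes 0 − (-4)·(21/5) = 84/5.
Next entering variable (most negative obj-row entry -24/5): a.
Ratio test on column a — row 1: (108/5)/(12/5) = 9; row 2: (21/5)/(4/5) = 21/4; row 3: (38/5)/(2/5) = 19; row 4: 23/5 = 23/5. Minimum is 23/5 at row 4 (s4 leaves); pivot element 5.
After the second pivot the obj-row RHS is 84/5 − (-24/5)·(23/5) = 972/25.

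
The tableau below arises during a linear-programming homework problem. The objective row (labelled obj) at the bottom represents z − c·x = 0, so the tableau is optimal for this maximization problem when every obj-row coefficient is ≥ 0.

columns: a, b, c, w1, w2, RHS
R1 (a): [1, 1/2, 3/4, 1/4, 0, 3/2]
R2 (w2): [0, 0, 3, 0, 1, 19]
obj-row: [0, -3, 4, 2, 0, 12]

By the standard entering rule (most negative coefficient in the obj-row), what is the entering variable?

Negative obj-row entries: b: -3.
The most negative is -3 in column b, so b enters.

b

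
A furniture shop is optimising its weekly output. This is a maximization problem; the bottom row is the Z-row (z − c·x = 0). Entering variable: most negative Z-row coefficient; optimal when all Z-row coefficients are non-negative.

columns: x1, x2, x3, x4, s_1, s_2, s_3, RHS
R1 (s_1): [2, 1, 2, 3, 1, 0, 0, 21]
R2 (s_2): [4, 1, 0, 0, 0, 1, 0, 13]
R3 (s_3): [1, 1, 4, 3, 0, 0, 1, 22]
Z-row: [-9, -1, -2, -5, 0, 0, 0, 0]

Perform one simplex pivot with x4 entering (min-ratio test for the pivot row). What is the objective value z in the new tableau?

Ratio test on column x4 — row 1: 21/3 = 7; row 2: entry 0 ≤ 0; row 3: 22/3 = 22/3. Minimum is 7 at row 1 (s_1 leaves); pivot element 3.
Pivot on row 1; the Z-row RHS becomes 0 − (-5)·7 = 35.

35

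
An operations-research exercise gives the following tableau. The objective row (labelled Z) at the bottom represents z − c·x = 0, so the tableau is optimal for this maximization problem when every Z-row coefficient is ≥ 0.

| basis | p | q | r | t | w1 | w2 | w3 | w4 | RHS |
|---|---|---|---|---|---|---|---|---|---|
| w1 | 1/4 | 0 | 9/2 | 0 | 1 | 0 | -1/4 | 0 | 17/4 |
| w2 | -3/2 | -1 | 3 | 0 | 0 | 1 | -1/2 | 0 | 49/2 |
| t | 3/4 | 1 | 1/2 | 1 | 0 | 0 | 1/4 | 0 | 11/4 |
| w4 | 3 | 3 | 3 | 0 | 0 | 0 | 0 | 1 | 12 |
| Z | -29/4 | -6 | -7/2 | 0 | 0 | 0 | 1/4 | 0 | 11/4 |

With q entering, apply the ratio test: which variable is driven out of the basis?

Column q entries and ratios — w1: 0 ≤ 0, skip; w2: -1 ≤ 0, skip; t: (11/4)/1 = 11/4; w4: 12/3 = 4.
Smallest ratio is 11/4 in the row of t, so t leaves.

t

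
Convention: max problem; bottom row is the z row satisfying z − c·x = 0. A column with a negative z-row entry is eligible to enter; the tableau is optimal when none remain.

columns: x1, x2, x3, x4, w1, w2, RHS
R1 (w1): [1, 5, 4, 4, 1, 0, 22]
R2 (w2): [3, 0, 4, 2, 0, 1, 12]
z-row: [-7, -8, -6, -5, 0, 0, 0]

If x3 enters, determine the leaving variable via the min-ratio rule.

w2

Column x3 entries and ratios — w1: 22/4 = 11/2; w2: 12/4 = 3.
Smallest ratio is 3 in the row of w2, so w2 leaves.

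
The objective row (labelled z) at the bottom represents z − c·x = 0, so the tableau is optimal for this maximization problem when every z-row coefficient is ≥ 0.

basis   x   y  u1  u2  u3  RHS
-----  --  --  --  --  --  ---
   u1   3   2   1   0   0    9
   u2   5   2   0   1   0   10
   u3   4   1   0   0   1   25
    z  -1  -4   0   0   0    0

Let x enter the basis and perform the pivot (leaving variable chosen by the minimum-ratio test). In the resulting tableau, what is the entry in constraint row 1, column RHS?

Ratio test on column x — row 1: 9/3 = 3; row 2: 10/5 = 2; row 3: 25/4 = 25/4. Minimum is 2 at row 2 (u2 leaves); pivot element 5.
Divide row 2 by 5; eliminate column x from the other rows.
Row 1 update in column RHS: 9 − 3·2 = 3.

3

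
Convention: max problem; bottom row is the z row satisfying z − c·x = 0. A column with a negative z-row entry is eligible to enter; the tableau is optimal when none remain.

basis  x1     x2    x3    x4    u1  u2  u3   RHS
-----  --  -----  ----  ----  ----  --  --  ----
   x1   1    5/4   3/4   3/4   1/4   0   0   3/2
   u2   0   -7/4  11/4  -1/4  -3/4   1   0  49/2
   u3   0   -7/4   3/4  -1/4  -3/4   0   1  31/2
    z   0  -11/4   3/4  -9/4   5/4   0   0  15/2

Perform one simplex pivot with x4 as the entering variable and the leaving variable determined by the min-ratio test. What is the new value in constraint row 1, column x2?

Ratio test on column x4 — row 1: (3/2)/(3/4) = 2; row 2: entry -1/4 ≤ 0; row 3: entry -1/4 ≤ 0. Minimum is 2 at row 1 (x1 leaves); pivot element 3/4.
Divide row 1 by 3/4; eliminate column x4 from the other rows.
In the new row 1, the x2 entry is the old entry divided by the pivot: (5/4)/(3/4) = 5/3.

5/3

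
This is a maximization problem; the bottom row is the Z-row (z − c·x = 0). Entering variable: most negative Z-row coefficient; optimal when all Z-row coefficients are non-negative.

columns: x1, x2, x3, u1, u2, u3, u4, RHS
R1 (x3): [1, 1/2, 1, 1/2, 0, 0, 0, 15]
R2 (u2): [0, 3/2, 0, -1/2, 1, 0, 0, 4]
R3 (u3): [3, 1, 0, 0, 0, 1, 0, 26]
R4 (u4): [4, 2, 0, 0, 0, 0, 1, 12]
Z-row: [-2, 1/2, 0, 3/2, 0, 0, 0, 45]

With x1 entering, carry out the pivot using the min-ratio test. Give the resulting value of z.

Ratio test on column x1 — row 1: 15/1 = 15; row 2: entry 0 ≤ 0; row 3: 26/3 = 26/3; row 4: 12/4 = 3. Minimum is 3 at row 4 (u4 leaves); pivot element 4.
Pivot on row 4; the Z-row RHS becomes 45 − (-2)·3 = 51.

51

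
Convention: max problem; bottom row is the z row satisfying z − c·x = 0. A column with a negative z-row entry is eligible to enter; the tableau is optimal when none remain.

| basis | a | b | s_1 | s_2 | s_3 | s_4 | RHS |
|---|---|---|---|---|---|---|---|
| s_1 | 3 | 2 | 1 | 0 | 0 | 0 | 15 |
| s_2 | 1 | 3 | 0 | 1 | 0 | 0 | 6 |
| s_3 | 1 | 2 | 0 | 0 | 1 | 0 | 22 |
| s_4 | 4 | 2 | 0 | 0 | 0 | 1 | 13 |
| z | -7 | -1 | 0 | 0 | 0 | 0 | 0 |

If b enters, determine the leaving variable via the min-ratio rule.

s_2

Column b entries and ratios — s_1: 15/2 = 15/2; s_2: 6/3 = 2; s_3: 22/2 = 11; s_4: 13/2 = 13/2.
Smallest ratio is 2 in the row of s_2, so s_2 leaves.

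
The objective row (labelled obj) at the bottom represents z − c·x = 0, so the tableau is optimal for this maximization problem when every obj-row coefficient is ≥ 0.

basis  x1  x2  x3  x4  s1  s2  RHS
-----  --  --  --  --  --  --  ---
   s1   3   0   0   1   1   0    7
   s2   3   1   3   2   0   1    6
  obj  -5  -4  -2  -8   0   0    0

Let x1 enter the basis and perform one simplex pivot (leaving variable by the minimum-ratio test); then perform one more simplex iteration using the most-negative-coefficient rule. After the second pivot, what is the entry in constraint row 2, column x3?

Ratio test on column x1 — row 1: 7/3 = 7/3; row 2: 6/3 = 2. Minimum is 2 at row 2 (s2 leaves); pivot element 3.
Divide row 2 by 3; eliminate column x1 from the other rows.
Second iteration: most negative obj-row entry is -14/3 in column x4, so x4 enters.
Ratio test on column x4 — row 1: entry -1 ≤ 0; row 2: 2/(2/3) = 3. Minimum is 3 at row 2 (x1 leaves); pivot element 2/3.
Divide row 2 by 2/3; eliminate column x4 from the other rows.
After both pivots, the entry at constraint row 2, column x3 is 3/2.

3/2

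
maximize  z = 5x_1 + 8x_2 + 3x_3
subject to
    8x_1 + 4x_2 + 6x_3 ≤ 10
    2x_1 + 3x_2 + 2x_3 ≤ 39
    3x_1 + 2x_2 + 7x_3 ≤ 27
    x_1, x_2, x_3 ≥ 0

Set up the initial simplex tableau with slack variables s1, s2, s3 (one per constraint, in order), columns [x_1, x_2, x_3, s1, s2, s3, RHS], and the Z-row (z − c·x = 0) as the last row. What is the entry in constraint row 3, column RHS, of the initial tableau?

The RHS of constraint 3 is b_3 = 27.

27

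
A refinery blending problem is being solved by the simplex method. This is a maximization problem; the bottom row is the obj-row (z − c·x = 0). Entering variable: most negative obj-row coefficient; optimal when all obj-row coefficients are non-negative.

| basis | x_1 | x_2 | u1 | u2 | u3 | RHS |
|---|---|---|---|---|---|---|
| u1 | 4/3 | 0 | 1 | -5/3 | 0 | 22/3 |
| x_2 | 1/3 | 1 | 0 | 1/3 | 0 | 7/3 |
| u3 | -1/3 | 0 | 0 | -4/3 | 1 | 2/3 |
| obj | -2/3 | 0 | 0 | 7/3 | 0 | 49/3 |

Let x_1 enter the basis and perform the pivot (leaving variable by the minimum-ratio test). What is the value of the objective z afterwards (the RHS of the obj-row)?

20

Ratio test on column x_1 — row 1: (22/3)/(4/3) = 11/2; row 2: (7/3)/(1/3) = 7; row 3: entry -1/3 ≤ 0. Minimum is 11/2 at row 1 (u1 leaves); pivot element 4/3.
Pivot on row 1; the obj-row RHS becomes 49/3 − (-2/3)·(11/2) = 20.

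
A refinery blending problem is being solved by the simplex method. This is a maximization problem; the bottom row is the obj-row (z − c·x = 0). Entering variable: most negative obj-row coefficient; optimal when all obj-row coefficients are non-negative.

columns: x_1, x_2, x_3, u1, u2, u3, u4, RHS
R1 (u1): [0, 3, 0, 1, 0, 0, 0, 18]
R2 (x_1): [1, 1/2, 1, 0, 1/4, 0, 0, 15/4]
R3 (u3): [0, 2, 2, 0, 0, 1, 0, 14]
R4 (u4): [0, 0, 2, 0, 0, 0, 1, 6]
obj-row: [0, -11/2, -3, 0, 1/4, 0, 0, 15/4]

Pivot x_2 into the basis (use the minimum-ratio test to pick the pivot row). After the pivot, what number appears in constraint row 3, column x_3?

Ratio test on column x_2 — row 1: 18/3 = 6; row 2: (15/4)/(1/2) = 15/2; row 3: 14/2 = 7; row 4: entry 0 ≤ 0. Minimum is 6 at row 1 (u1 leaves); pivot element 3.
Divide row 1 by 3; eliminate column x_2 from the other rows.
Row 3 update in column x_3: 2 − 2·0 = 2.

2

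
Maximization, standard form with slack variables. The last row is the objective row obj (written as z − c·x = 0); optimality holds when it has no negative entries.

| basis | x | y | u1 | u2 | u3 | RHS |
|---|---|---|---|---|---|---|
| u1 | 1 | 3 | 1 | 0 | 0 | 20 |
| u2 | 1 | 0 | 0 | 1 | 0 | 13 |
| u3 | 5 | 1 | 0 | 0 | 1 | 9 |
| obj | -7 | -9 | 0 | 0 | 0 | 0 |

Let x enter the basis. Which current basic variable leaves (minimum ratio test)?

Column x entries and ratios — u1: 20/1 = 20; u2: 13/1 = 13; u3: 9/5 = 9/5.
Smallest ratio is 9/5 in the row of u3, so u3 leaves.

u3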